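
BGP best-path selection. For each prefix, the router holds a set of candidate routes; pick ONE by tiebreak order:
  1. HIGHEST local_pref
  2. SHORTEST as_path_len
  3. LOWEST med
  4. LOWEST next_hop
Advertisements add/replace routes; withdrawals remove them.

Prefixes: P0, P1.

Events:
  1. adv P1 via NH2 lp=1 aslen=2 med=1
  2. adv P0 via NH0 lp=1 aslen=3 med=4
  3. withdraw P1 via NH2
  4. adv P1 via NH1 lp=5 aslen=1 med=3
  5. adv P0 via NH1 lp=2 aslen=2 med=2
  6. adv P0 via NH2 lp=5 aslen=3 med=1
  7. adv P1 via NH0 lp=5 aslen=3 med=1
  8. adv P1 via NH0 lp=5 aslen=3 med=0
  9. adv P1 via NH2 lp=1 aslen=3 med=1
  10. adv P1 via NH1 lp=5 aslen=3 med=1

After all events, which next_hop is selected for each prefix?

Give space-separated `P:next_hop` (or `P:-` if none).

Op 1: best P0=- P1=NH2
Op 2: best P0=NH0 P1=NH2
Op 3: best P0=NH0 P1=-
Op 4: best P0=NH0 P1=NH1
Op 5: best P0=NH1 P1=NH1
Op 6: best P0=NH2 P1=NH1
Op 7: best P0=NH2 P1=NH1
Op 8: best P0=NH2 P1=NH1
Op 9: best P0=NH2 P1=NH1
Op 10: best P0=NH2 P1=NH0

Answer: P0:NH2 P1:NH0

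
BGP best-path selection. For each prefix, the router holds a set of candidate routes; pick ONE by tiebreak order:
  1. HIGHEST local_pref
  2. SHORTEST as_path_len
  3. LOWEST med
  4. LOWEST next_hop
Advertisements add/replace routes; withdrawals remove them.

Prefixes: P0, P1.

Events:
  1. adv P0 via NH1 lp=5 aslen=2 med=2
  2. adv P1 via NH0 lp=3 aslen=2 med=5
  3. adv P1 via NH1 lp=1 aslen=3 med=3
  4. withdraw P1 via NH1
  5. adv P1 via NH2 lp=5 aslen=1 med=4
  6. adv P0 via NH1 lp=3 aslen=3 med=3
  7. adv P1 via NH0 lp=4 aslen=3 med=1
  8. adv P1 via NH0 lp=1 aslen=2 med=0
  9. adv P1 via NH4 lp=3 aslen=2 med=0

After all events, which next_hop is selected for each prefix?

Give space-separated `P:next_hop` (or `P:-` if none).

Op 1: best P0=NH1 P1=-
Op 2: best P0=NH1 P1=NH0
Op 3: best P0=NH1 P1=NH0
Op 4: best P0=NH1 P1=NH0
Op 5: best P0=NH1 P1=NH2
Op 6: best P0=NH1 P1=NH2
Op 7: best P0=NH1 P1=NH2
Op 8: best P0=NH1 P1=NH2
Op 9: best P0=NH1 P1=NH2

Answer: P0:NH1 P1:NH2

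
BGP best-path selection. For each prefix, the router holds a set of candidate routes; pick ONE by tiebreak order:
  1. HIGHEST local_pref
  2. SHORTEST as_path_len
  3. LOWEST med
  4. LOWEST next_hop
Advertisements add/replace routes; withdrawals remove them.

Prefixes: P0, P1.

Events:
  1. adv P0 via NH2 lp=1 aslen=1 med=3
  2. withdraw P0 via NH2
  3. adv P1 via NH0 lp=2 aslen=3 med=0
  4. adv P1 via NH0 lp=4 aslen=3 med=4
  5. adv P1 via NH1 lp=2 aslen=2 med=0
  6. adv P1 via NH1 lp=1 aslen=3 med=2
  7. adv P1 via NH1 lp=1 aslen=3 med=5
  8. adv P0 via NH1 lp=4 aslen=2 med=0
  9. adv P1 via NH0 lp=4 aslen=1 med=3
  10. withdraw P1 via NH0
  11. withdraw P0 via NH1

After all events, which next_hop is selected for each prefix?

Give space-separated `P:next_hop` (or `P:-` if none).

Op 1: best P0=NH2 P1=-
Op 2: best P0=- P1=-
Op 3: best P0=- P1=NH0
Op 4: best P0=- P1=NH0
Op 5: best P0=- P1=NH0
Op 6: best P0=- P1=NH0
Op 7: best P0=- P1=NH0
Op 8: best P0=NH1 P1=NH0
Op 9: best P0=NH1 P1=NH0
Op 10: best P0=NH1 P1=NH1
Op 11: best P0=- P1=NH1

Answer: P0:- P1:NH1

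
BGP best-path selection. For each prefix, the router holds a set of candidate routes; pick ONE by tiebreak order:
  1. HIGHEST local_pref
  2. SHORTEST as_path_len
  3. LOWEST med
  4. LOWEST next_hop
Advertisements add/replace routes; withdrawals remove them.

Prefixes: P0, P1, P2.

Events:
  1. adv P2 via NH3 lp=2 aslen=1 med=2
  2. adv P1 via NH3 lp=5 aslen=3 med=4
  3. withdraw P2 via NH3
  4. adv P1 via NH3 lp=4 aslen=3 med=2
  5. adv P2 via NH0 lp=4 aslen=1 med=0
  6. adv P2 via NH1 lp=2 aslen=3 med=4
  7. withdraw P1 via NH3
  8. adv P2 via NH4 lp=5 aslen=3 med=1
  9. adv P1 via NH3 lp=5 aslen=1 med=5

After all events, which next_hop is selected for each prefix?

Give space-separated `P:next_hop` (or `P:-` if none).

Answer: P0:- P1:NH3 P2:NH4

Derivation:
Op 1: best P0=- P1=- P2=NH3
Op 2: best P0=- P1=NH3 P2=NH3
Op 3: best P0=- P1=NH3 P2=-
Op 4: best P0=- P1=NH3 P2=-
Op 5: best P0=- P1=NH3 P2=NH0
Op 6: best P0=- P1=NH3 P2=NH0
Op 7: best P0=- P1=- P2=NH0
Op 8: best P0=- P1=- P2=NH4
Op 9: best P0=- P1=NH3 P2=NH4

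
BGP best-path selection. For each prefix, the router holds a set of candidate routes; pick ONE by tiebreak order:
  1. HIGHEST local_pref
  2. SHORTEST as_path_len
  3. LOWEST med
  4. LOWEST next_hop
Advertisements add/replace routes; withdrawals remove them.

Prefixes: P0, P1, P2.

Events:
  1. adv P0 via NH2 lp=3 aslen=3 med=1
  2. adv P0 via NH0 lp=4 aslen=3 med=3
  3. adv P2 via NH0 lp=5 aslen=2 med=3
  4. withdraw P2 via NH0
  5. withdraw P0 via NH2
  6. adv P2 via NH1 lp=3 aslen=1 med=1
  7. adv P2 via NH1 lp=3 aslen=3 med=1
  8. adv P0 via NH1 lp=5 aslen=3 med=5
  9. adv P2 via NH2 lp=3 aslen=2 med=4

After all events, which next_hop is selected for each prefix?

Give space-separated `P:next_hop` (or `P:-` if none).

Op 1: best P0=NH2 P1=- P2=-
Op 2: best P0=NH0 P1=- P2=-
Op 3: best P0=NH0 P1=- P2=NH0
Op 4: best P0=NH0 P1=- P2=-
Op 5: best P0=NH0 P1=- P2=-
Op 6: best P0=NH0 P1=- P2=NH1
Op 7: best P0=NH0 P1=- P2=NH1
Op 8: best P0=NH1 P1=- P2=NH1
Op 9: best P0=NH1 P1=- P2=NH2

Answer: P0:NH1 P1:- P2:NH2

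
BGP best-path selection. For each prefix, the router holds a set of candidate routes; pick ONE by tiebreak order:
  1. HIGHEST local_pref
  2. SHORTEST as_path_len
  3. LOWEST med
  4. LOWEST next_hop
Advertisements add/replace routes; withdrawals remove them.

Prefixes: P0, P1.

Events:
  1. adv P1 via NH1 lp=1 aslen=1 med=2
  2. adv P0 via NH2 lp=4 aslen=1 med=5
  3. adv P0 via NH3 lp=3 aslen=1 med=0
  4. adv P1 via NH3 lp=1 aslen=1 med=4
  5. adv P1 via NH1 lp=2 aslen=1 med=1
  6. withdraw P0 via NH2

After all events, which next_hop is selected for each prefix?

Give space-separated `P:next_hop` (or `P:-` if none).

Answer: P0:NH3 P1:NH1

Derivation:
Op 1: best P0=- P1=NH1
Op 2: best P0=NH2 P1=NH1
Op 3: best P0=NH2 P1=NH1
Op 4: best P0=NH2 P1=NH1
Op 5: best P0=NH2 P1=NH1
Op 6: best P0=NH3 P1=NH1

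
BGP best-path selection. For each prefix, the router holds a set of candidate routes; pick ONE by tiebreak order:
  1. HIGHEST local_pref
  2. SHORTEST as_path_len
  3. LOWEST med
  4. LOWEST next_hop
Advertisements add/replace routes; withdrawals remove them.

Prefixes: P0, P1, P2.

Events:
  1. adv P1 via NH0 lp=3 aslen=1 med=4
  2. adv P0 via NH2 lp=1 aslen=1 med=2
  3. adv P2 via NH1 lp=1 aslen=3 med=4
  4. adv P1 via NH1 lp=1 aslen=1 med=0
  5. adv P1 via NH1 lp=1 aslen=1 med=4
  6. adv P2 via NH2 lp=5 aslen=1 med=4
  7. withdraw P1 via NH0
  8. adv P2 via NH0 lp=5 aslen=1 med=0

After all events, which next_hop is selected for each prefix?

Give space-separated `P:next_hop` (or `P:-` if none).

Op 1: best P0=- P1=NH0 P2=-
Op 2: best P0=NH2 P1=NH0 P2=-
Op 3: best P0=NH2 P1=NH0 P2=NH1
Op 4: best P0=NH2 P1=NH0 P2=NH1
Op 5: best P0=NH2 P1=NH0 P2=NH1
Op 6: best P0=NH2 P1=NH0 P2=NH2
Op 7: best P0=NH2 P1=NH1 P2=NH2
Op 8: best P0=NH2 P1=NH1 P2=NH0

Answer: P0:NH2 P1:NH1 P2:NH0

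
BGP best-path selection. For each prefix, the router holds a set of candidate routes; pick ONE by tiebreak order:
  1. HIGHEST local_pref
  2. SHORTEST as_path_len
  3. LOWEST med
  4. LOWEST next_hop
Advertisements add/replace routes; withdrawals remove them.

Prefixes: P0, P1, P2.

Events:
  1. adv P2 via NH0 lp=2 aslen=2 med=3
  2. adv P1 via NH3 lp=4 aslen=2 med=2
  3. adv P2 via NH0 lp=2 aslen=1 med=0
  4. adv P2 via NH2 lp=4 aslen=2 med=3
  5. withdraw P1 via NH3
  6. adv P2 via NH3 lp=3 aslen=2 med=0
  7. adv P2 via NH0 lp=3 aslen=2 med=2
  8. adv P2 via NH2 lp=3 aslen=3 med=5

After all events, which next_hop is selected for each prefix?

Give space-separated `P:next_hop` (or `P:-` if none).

Answer: P0:- P1:- P2:NH3

Derivation:
Op 1: best P0=- P1=- P2=NH0
Op 2: best P0=- P1=NH3 P2=NH0
Op 3: best P0=- P1=NH3 P2=NH0
Op 4: best P0=- P1=NH3 P2=NH2
Op 5: best P0=- P1=- P2=NH2
Op 6: best P0=- P1=- P2=NH2
Op 7: best P0=- P1=- P2=NH2
Op 8: best P0=- P1=- P2=NH3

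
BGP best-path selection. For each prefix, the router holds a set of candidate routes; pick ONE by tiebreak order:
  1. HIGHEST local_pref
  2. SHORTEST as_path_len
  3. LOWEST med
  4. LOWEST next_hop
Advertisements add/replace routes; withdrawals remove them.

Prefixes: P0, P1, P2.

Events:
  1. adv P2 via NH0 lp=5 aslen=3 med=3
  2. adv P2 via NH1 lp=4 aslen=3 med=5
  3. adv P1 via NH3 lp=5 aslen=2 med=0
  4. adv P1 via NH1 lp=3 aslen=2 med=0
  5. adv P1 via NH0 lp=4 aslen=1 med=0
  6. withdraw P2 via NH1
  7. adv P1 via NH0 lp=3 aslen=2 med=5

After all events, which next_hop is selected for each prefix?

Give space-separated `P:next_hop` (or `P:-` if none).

Answer: P0:- P1:NH3 P2:NH0

Derivation:
Op 1: best P0=- P1=- P2=NH0
Op 2: best P0=- P1=- P2=NH0
Op 3: best P0=- P1=NH3 P2=NH0
Op 4: best P0=- P1=NH3 P2=NH0
Op 5: best P0=- P1=NH3 P2=NH0
Op 6: best P0=- P1=NH3 P2=NH0
Op 7: best P0=- P1=NH3 P2=NH0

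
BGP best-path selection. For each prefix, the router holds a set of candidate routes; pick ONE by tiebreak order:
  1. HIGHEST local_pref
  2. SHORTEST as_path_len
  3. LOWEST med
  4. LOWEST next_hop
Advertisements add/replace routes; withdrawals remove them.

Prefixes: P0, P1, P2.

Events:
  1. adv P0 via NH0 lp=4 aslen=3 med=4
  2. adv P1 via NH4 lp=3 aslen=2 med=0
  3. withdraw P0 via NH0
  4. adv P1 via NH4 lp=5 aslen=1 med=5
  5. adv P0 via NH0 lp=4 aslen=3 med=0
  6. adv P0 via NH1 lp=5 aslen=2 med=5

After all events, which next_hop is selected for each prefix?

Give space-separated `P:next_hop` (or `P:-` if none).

Op 1: best P0=NH0 P1=- P2=-
Op 2: best P0=NH0 P1=NH4 P2=-
Op 3: best P0=- P1=NH4 P2=-
Op 4: best P0=- P1=NH4 P2=-
Op 5: best P0=NH0 P1=NH4 P2=-
Op 6: best P0=NH1 P1=NH4 P2=-

Answer: P0:NH1 P1:NH4 P2:-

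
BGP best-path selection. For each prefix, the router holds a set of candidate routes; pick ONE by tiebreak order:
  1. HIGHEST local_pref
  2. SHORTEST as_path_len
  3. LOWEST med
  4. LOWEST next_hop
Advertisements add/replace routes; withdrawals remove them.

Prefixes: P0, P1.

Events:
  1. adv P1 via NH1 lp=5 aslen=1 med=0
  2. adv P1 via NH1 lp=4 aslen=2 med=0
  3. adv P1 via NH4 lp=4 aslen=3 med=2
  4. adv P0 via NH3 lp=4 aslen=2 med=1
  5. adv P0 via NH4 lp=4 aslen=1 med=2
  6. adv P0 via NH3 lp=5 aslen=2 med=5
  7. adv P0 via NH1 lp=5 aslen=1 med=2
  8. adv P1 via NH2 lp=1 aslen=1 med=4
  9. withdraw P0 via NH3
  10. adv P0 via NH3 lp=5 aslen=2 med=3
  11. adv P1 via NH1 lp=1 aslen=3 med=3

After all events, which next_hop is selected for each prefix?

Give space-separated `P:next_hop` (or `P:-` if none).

Op 1: best P0=- P1=NH1
Op 2: best P0=- P1=NH1
Op 3: best P0=- P1=NH1
Op 4: best P0=NH3 P1=NH1
Op 5: best P0=NH4 P1=NH1
Op 6: best P0=NH3 P1=NH1
Op 7: best P0=NH1 P1=NH1
Op 8: best P0=NH1 P1=NH1
Op 9: best P0=NH1 P1=NH1
Op 10: best P0=NH1 P1=NH1
Op 11: best P0=NH1 P1=NH4

Answer: P0:NH1 P1:NH4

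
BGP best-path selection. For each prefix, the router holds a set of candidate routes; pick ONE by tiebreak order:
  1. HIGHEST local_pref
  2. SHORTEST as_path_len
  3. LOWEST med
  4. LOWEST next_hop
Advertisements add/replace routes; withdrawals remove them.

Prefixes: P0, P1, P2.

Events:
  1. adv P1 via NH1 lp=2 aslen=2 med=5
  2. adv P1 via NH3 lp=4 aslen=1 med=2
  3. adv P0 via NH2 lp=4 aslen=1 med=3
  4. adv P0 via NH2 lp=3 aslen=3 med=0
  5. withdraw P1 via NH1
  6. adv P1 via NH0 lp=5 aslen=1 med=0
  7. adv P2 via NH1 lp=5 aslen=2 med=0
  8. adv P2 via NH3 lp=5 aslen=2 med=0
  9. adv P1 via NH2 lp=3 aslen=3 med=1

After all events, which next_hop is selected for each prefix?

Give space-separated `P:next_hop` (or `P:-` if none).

Answer: P0:NH2 P1:NH0 P2:NH1

Derivation:
Op 1: best P0=- P1=NH1 P2=-
Op 2: best P0=- P1=NH3 P2=-
Op 3: best P0=NH2 P1=NH3 P2=-
Op 4: best P0=NH2 P1=NH3 P2=-
Op 5: best P0=NH2 P1=NH3 P2=-
Op 6: best P0=NH2 P1=NH0 P2=-
Op 7: best P0=NH2 P1=NH0 P2=NH1
Op 8: best P0=NH2 P1=NH0 P2=NH1
Op 9: best P0=NH2 P1=NH0 P2=NH1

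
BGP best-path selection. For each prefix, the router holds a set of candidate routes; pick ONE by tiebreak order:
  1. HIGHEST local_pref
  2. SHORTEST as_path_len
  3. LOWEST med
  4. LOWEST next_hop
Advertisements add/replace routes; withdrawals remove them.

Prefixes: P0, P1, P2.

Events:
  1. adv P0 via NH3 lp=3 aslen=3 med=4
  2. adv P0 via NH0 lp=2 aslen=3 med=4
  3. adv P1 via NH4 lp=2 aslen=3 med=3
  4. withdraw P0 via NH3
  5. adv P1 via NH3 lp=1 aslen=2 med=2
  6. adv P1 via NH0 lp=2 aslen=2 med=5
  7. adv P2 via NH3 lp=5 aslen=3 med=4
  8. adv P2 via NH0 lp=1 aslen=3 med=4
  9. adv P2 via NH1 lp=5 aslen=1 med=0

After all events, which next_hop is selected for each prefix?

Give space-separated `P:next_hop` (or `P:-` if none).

Op 1: best P0=NH3 P1=- P2=-
Op 2: best P0=NH3 P1=- P2=-
Op 3: best P0=NH3 P1=NH4 P2=-
Op 4: best P0=NH0 P1=NH4 P2=-
Op 5: best P0=NH0 P1=NH4 P2=-
Op 6: best P0=NH0 P1=NH0 P2=-
Op 7: best P0=NH0 P1=NH0 P2=NH3
Op 8: best P0=NH0 P1=NH0 P2=NH3
Op 9: best P0=NH0 P1=NH0 P2=NH1

Answer: P0:NH0 P1:NH0 P2:NH1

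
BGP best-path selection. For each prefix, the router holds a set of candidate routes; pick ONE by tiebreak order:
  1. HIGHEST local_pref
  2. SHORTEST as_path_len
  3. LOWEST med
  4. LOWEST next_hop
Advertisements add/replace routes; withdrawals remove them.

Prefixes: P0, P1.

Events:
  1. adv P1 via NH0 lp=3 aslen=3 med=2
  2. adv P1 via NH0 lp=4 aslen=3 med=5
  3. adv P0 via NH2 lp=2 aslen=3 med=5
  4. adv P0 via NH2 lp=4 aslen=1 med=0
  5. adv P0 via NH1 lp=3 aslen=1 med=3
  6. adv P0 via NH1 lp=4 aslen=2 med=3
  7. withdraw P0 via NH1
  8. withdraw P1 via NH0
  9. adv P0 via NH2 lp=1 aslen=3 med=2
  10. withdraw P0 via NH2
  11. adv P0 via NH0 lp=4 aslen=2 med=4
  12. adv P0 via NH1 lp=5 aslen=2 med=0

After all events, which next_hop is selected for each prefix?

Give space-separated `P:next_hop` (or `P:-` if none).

Op 1: best P0=- P1=NH0
Op 2: best P0=- P1=NH0
Op 3: best P0=NH2 P1=NH0
Op 4: best P0=NH2 P1=NH0
Op 5: best P0=NH2 P1=NH0
Op 6: best P0=NH2 P1=NH0
Op 7: best P0=NH2 P1=NH0
Op 8: best P0=NH2 P1=-
Op 9: best P0=NH2 P1=-
Op 10: best P0=- P1=-
Op 11: best P0=NH0 P1=-
Op 12: best P0=NH1 P1=-

Answer: P0:NH1 P1:-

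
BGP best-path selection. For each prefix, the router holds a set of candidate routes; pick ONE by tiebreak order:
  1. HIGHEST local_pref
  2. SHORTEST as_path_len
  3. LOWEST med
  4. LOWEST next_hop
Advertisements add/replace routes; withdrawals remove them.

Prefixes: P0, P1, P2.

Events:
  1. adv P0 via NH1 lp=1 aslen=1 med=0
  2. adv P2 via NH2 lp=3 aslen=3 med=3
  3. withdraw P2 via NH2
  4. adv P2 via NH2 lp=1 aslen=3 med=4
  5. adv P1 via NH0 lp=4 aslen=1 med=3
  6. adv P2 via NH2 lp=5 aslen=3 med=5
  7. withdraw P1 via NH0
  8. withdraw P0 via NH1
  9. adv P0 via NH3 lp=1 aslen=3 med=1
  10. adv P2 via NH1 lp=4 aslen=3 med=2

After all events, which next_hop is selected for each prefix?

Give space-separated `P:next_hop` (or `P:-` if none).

Op 1: best P0=NH1 P1=- P2=-
Op 2: best P0=NH1 P1=- P2=NH2
Op 3: best P0=NH1 P1=- P2=-
Op 4: best P0=NH1 P1=- P2=NH2
Op 5: best P0=NH1 P1=NH0 P2=NH2
Op 6: best P0=NH1 P1=NH0 P2=NH2
Op 7: best P0=NH1 P1=- P2=NH2
Op 8: best P0=- P1=- P2=NH2
Op 9: best P0=NH3 P1=- P2=NH2
Op 10: best P0=NH3 P1=- P2=NH2

Answer: P0:NH3 P1:- P2:NH2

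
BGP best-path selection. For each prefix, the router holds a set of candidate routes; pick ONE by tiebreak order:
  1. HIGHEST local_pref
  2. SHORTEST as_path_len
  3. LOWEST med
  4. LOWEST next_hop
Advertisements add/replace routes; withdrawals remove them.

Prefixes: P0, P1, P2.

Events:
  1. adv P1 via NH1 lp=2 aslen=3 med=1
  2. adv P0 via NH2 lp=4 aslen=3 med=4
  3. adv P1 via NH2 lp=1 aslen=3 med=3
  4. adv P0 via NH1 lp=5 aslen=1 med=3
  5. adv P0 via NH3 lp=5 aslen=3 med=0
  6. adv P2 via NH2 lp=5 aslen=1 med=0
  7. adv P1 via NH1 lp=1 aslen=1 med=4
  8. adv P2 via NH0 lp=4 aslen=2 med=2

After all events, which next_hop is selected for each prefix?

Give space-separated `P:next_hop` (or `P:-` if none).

Op 1: best P0=- P1=NH1 P2=-
Op 2: best P0=NH2 P1=NH1 P2=-
Op 3: best P0=NH2 P1=NH1 P2=-
Op 4: best P0=NH1 P1=NH1 P2=-
Op 5: best P0=NH1 P1=NH1 P2=-
Op 6: best P0=NH1 P1=NH1 P2=NH2
Op 7: best P0=NH1 P1=NH1 P2=NH2
Op 8: best P0=NH1 P1=NH1 P2=NH2

Answer: P0:NH1 P1:NH1 P2:NH2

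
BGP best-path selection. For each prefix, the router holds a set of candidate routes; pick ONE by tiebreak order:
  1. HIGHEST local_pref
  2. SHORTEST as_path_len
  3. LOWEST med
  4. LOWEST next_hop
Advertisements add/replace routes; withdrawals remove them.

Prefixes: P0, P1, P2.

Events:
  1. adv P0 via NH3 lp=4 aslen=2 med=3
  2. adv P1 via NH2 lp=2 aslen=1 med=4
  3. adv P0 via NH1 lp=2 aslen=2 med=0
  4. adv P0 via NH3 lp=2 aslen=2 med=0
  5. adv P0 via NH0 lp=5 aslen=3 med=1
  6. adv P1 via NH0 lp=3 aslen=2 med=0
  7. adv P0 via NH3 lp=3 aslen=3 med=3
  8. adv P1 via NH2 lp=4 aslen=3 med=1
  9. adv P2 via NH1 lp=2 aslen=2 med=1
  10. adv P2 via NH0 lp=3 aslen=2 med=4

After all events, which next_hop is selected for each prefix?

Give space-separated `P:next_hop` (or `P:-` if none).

Op 1: best P0=NH3 P1=- P2=-
Op 2: best P0=NH3 P1=NH2 P2=-
Op 3: best P0=NH3 P1=NH2 P2=-
Op 4: best P0=NH1 P1=NH2 P2=-
Op 5: best P0=NH0 P1=NH2 P2=-
Op 6: best P0=NH0 P1=NH0 P2=-
Op 7: best P0=NH0 P1=NH0 P2=-
Op 8: best P0=NH0 P1=NH2 P2=-
Op 9: best P0=NH0 P1=NH2 P2=NH1
Op 10: best P0=NH0 P1=NH2 P2=NH0

Answer: P0:NH0 P1:NH2 P2:NH0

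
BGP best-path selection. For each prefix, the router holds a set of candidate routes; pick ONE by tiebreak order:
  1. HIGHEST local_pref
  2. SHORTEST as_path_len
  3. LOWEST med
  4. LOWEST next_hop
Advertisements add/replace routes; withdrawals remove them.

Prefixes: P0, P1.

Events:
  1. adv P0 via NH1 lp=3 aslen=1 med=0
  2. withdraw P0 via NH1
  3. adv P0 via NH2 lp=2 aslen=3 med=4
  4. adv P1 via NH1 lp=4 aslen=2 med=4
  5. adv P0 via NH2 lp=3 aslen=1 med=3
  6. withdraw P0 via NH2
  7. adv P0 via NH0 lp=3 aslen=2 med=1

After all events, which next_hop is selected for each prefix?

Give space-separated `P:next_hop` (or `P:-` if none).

Op 1: best P0=NH1 P1=-
Op 2: best P0=- P1=-
Op 3: best P0=NH2 P1=-
Op 4: best P0=NH2 P1=NH1
Op 5: best P0=NH2 P1=NH1
Op 6: best P0=- P1=NH1
Op 7: best P0=NH0 P1=NH1

Answer: P0:NH0 P1:NH1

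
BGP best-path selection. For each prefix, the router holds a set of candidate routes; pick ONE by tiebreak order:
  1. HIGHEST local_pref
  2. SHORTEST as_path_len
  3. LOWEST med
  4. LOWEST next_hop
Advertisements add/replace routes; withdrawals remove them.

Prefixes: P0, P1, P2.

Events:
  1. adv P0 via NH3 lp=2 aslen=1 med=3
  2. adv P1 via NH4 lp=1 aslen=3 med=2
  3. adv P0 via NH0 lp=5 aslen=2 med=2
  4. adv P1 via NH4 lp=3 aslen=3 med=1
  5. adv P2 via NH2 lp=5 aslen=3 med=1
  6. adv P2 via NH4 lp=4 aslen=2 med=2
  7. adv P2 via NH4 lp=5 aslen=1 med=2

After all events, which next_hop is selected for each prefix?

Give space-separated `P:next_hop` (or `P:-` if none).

Answer: P0:NH0 P1:NH4 P2:NH4

Derivation:
Op 1: best P0=NH3 P1=- P2=-
Op 2: best P0=NH3 P1=NH4 P2=-
Op 3: best P0=NH0 P1=NH4 P2=-
Op 4: best P0=NH0 P1=NH4 P2=-
Op 5: best P0=NH0 P1=NH4 P2=NH2
Op 6: best P0=NH0 P1=NH4 P2=NH2
Op 7: best P0=NH0 P1=NH4 P2=NH4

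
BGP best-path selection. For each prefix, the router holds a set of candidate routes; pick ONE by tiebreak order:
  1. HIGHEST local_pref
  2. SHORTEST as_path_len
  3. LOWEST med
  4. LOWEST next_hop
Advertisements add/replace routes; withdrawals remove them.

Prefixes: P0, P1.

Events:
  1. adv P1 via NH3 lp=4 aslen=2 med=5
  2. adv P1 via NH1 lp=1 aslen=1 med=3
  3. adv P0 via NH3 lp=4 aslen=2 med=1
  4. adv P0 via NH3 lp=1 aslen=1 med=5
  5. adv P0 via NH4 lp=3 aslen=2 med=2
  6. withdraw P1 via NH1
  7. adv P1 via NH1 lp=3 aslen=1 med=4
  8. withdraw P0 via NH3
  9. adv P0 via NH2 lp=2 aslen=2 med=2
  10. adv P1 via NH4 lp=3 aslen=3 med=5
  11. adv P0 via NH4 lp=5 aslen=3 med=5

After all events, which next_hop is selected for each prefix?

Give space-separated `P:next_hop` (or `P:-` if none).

Answer: P0:NH4 P1:NH3

Derivation:
Op 1: best P0=- P1=NH3
Op 2: best P0=- P1=NH3
Op 3: best P0=NH3 P1=NH3
Op 4: best P0=NH3 P1=NH3
Op 5: best P0=NH4 P1=NH3
Op 6: best P0=NH4 P1=NH3
Op 7: best P0=NH4 P1=NH3
Op 8: best P0=NH4 P1=NH3
Op 9: best P0=NH4 P1=NH3
Op 10: best P0=NH4 P1=NH3
Op 11: best P0=NH4 P1=NH3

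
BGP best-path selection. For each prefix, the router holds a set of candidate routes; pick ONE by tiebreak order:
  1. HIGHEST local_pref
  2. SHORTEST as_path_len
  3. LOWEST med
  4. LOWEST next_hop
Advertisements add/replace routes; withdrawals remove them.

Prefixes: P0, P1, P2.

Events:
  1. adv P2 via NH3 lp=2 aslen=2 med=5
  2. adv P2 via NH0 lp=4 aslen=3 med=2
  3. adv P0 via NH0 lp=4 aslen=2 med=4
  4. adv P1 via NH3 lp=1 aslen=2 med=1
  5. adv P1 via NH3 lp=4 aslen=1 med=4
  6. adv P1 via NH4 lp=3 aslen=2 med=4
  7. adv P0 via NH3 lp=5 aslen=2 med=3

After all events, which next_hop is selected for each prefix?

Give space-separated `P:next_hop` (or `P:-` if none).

Op 1: best P0=- P1=- P2=NH3
Op 2: best P0=- P1=- P2=NH0
Op 3: best P0=NH0 P1=- P2=NH0
Op 4: best P0=NH0 P1=NH3 P2=NH0
Op 5: best P0=NH0 P1=NH3 P2=NH0
Op 6: best P0=NH0 P1=NH3 P2=NH0
Op 7: best P0=NH3 P1=NH3 P2=NH0

Answer: P0:NH3 P1:NH3 P2:NH0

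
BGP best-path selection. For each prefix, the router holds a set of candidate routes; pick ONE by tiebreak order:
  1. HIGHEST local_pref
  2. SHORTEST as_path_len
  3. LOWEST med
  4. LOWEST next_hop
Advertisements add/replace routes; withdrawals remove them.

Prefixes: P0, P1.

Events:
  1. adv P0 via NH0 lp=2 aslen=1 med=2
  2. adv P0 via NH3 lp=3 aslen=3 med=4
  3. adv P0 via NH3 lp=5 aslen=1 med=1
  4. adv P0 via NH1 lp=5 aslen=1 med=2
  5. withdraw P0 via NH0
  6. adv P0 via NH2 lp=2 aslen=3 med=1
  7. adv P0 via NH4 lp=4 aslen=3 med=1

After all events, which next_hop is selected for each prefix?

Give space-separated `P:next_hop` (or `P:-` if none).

Op 1: best P0=NH0 P1=-
Op 2: best P0=NH3 P1=-
Op 3: best P0=NH3 P1=-
Op 4: best P0=NH3 P1=-
Op 5: best P0=NH3 P1=-
Op 6: best P0=NH3 P1=-
Op 7: best P0=NH3 P1=-

Answer: P0:NH3 P1:-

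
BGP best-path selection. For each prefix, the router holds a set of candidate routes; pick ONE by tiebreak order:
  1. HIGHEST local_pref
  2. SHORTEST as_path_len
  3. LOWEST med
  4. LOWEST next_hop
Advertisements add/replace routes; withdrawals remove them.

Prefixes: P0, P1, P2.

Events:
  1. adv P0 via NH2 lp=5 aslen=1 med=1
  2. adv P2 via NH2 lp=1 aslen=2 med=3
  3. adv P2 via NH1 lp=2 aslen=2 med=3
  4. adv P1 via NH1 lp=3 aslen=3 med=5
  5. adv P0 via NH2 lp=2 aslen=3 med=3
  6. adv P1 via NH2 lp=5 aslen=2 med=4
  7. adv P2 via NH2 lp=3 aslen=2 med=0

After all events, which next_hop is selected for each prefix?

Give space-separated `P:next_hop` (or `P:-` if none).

Answer: P0:NH2 P1:NH2 P2:NH2

Derivation:
Op 1: best P0=NH2 P1=- P2=-
Op 2: best P0=NH2 P1=- P2=NH2
Op 3: best P0=NH2 P1=- P2=NH1
Op 4: best P0=NH2 P1=NH1 P2=NH1
Op 5: best P0=NH2 P1=NH1 P2=NH1
Op 6: best P0=NH2 P1=NH2 P2=NH1
Op 7: best P0=NH2 P1=NH2 P2=NH2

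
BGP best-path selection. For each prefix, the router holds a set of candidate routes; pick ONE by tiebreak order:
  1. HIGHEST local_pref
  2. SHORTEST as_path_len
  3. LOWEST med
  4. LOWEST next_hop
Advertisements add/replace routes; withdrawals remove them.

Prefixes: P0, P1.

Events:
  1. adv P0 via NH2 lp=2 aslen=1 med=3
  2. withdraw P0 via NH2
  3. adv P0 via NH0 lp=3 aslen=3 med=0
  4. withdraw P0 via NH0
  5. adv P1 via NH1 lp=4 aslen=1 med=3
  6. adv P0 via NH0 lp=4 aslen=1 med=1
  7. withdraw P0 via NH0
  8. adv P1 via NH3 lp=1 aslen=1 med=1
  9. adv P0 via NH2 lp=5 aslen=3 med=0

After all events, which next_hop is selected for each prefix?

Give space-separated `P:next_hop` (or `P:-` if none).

Answer: P0:NH2 P1:NH1

Derivation:
Op 1: best P0=NH2 P1=-
Op 2: best P0=- P1=-
Op 3: best P0=NH0 P1=-
Op 4: best P0=- P1=-
Op 5: best P0=- P1=NH1
Op 6: best P0=NH0 P1=NH1
Op 7: best P0=- P1=NH1
Op 8: best P0=- P1=NH1
Op 9: best P0=NH2 P1=NH1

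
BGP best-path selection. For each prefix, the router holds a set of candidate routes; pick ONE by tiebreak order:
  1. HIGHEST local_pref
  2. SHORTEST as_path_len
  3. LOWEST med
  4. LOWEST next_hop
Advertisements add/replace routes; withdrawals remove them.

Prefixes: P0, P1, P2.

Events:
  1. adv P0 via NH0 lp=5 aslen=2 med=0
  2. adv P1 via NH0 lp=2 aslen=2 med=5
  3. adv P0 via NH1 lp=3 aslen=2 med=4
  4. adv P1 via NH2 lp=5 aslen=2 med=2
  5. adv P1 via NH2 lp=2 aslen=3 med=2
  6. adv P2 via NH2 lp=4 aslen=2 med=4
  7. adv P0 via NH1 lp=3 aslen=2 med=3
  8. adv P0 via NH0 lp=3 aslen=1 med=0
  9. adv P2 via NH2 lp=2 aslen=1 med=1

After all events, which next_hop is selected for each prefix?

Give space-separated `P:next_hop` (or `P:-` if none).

Op 1: best P0=NH0 P1=- P2=-
Op 2: best P0=NH0 P1=NH0 P2=-
Op 3: best P0=NH0 P1=NH0 P2=-
Op 4: best P0=NH0 P1=NH2 P2=-
Op 5: best P0=NH0 P1=NH0 P2=-
Op 6: best P0=NH0 P1=NH0 P2=NH2
Op 7: best P0=NH0 P1=NH0 P2=NH2
Op 8: best P0=NH0 P1=NH0 P2=NH2
Op 9: best P0=NH0 P1=NH0 P2=NH2

Answer: P0:NH0 P1:NH0 P2:NH2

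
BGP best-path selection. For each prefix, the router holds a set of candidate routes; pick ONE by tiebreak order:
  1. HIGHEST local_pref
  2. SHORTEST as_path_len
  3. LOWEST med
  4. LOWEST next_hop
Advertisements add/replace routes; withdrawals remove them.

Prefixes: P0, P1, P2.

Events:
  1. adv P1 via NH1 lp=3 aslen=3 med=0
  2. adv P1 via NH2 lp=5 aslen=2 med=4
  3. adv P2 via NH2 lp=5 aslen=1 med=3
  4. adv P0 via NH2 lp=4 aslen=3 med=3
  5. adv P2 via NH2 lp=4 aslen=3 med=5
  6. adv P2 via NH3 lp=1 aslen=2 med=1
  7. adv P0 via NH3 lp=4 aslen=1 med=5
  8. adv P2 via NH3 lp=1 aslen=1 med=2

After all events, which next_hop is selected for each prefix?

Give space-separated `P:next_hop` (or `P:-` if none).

Answer: P0:NH3 P1:NH2 P2:NH2

Derivation:
Op 1: best P0=- P1=NH1 P2=-
Op 2: best P0=- P1=NH2 P2=-
Op 3: best P0=- P1=NH2 P2=NH2
Op 4: best P0=NH2 P1=NH2 P2=NH2
Op 5: best P0=NH2 P1=NH2 P2=NH2
Op 6: best P0=NH2 P1=NH2 P2=NH2
Op 7: best P0=NH3 P1=NH2 P2=NH2
Op 8: best P0=NH3 P1=NH2 P2=NH2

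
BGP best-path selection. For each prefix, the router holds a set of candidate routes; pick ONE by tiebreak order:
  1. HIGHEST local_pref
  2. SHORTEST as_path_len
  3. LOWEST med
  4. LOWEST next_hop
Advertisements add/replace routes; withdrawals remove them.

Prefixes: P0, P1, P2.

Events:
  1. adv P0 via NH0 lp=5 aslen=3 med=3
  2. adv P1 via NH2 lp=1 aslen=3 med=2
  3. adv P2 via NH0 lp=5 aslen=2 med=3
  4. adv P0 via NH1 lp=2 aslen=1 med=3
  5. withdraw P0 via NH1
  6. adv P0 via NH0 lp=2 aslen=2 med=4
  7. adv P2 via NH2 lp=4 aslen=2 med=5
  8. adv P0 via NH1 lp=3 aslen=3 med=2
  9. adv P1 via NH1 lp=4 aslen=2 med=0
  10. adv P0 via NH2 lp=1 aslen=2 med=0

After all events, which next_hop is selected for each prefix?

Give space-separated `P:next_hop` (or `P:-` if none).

Answer: P0:NH1 P1:NH1 P2:NH0

Derivation:
Op 1: best P0=NH0 P1=- P2=-
Op 2: best P0=NH0 P1=NH2 P2=-
Op 3: best P0=NH0 P1=NH2 P2=NH0
Op 4: best P0=NH0 P1=NH2 P2=NH0
Op 5: best P0=NH0 P1=NH2 P2=NH0
Op 6: best P0=NH0 P1=NH2 P2=NH0
Op 7: best P0=NH0 P1=NH2 P2=NH0
Op 8: best P0=NH1 P1=NH2 P2=NH0
Op 9: best P0=NH1 P1=NH1 P2=NH0
Op 10: best P0=NH1 P1=NH1 P2=NH0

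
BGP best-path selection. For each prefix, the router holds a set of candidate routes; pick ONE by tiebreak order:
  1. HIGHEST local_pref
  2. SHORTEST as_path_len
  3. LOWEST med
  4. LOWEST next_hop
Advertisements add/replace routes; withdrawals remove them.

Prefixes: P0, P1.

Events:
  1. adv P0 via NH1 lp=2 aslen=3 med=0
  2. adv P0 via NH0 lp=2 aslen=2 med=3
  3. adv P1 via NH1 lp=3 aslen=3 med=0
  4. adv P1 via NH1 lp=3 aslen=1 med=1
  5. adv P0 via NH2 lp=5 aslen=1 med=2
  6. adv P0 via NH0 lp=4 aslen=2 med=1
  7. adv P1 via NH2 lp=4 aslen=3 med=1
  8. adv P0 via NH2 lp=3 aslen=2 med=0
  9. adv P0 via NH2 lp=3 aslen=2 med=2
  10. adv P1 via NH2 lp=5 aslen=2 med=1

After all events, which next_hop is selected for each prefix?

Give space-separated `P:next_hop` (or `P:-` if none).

Op 1: best P0=NH1 P1=-
Op 2: best P0=NH0 P1=-
Op 3: best P0=NH0 P1=NH1
Op 4: best P0=NH0 P1=NH1
Op 5: best P0=NH2 P1=NH1
Op 6: best P0=NH2 P1=NH1
Op 7: best P0=NH2 P1=NH2
Op 8: best P0=NH0 P1=NH2
Op 9: best P0=NH0 P1=NH2
Op 10: best P0=NH0 P1=NH2

Answer: P0:NH0 P1:NH2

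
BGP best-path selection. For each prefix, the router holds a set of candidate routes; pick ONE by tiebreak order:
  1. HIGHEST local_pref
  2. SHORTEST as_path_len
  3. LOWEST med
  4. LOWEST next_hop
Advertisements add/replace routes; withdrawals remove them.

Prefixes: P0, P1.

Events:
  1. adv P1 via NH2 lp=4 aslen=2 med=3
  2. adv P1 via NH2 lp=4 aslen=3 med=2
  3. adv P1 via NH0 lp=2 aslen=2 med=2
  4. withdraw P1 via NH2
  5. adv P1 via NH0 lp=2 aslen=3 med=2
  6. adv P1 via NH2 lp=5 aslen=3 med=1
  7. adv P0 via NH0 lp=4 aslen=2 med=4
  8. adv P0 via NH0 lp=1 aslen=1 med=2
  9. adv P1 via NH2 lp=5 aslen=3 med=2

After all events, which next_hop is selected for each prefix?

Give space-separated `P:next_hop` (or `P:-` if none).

Op 1: best P0=- P1=NH2
Op 2: best P0=- P1=NH2
Op 3: best P0=- P1=NH2
Op 4: best P0=- P1=NH0
Op 5: best P0=- P1=NH0
Op 6: best P0=- P1=NH2
Op 7: best P0=NH0 P1=NH2
Op 8: best P0=NH0 P1=NH2
Op 9: best P0=NH0 P1=NH2

Answer: P0:NH0 P1:NH2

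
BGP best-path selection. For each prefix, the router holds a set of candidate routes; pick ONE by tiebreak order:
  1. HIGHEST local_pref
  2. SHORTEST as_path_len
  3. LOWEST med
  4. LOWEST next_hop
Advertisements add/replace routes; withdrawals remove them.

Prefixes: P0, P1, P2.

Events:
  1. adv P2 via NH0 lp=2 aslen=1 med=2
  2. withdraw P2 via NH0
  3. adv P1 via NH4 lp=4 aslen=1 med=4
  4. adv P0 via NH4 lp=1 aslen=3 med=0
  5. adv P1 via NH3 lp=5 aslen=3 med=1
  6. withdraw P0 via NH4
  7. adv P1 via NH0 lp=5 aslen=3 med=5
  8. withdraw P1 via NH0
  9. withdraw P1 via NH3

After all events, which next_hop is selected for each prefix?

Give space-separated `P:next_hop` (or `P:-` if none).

Op 1: best P0=- P1=- P2=NH0
Op 2: best P0=- P1=- P2=-
Op 3: best P0=- P1=NH4 P2=-
Op 4: best P0=NH4 P1=NH4 P2=-
Op 5: best P0=NH4 P1=NH3 P2=-
Op 6: best P0=- P1=NH3 P2=-
Op 7: best P0=- P1=NH3 P2=-
Op 8: best P0=- P1=NH3 P2=-
Op 9: best P0=- P1=NH4 P2=-

Answer: P0:- P1:NH4 P2:-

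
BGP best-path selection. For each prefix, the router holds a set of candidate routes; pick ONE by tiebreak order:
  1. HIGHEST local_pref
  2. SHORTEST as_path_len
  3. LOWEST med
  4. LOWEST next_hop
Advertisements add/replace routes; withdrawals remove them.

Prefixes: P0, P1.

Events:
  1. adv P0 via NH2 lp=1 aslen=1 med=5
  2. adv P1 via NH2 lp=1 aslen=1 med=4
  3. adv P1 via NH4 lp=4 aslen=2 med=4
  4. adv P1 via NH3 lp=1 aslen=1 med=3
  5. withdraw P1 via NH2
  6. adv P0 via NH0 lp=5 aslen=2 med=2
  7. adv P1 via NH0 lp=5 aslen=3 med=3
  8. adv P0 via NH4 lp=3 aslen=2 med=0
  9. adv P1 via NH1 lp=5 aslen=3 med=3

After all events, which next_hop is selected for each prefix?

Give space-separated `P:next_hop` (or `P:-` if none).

Answer: P0:NH0 P1:NH0

Derivation:
Op 1: best P0=NH2 P1=-
Op 2: best P0=NH2 P1=NH2
Op 3: best P0=NH2 P1=NH4
Op 4: best P0=NH2 P1=NH4
Op 5: best P0=NH2 P1=NH4
Op 6: best P0=NH0 P1=NH4
Op 7: best P0=NH0 P1=NH0
Op 8: best P0=NH0 P1=NH0
Op 9: best P0=NH0 P1=NH0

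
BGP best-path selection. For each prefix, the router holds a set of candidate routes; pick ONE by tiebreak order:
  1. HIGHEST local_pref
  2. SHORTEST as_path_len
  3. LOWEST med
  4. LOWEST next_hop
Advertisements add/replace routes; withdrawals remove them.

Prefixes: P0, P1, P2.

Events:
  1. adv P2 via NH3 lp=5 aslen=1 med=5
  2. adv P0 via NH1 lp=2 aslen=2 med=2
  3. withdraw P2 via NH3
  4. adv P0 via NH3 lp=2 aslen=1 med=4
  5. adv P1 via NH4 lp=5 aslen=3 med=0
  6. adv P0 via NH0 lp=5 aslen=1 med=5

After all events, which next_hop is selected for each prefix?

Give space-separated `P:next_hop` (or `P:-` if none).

Op 1: best P0=- P1=- P2=NH3
Op 2: best P0=NH1 P1=- P2=NH3
Op 3: best P0=NH1 P1=- P2=-
Op 4: best P0=NH3 P1=- P2=-
Op 5: best P0=NH3 P1=NH4 P2=-
Op 6: best P0=NH0 P1=NH4 P2=-

Answer: P0:NH0 P1:NH4 P2:-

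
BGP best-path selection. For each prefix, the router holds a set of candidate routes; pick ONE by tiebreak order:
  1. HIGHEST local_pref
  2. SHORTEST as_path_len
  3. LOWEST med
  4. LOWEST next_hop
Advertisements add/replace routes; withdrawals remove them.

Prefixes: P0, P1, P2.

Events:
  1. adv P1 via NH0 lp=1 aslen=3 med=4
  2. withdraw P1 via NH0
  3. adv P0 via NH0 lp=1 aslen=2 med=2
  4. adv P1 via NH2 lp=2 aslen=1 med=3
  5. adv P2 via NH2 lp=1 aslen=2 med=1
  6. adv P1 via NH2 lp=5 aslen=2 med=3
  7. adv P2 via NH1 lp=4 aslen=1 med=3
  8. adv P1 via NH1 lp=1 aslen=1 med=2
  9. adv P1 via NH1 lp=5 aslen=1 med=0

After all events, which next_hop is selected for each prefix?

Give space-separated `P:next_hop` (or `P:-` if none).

Op 1: best P0=- P1=NH0 P2=-
Op 2: best P0=- P1=- P2=-
Op 3: best P0=NH0 P1=- P2=-
Op 4: best P0=NH0 P1=NH2 P2=-
Op 5: best P0=NH0 P1=NH2 P2=NH2
Op 6: best P0=NH0 P1=NH2 P2=NH2
Op 7: best P0=NH0 P1=NH2 P2=NH1
Op 8: best P0=NH0 P1=NH2 P2=NH1
Op 9: best P0=NH0 P1=NH1 P2=NH1

Answer: P0:NH0 P1:NH1 P2:NH1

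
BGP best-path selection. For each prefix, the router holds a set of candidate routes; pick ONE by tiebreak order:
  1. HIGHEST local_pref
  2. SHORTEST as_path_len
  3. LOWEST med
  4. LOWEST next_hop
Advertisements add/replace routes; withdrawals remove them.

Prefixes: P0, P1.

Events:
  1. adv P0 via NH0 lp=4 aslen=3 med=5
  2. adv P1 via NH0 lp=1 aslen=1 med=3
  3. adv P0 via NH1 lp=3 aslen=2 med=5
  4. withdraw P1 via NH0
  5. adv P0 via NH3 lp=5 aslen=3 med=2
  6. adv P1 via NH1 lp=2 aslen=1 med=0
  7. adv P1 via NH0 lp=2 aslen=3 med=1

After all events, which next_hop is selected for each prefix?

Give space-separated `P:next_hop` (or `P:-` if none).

Answer: P0:NH3 P1:NH1

Derivation:
Op 1: best P0=NH0 P1=-
Op 2: best P0=NH0 P1=NH0
Op 3: best P0=NH0 P1=NH0
Op 4: best P0=NH0 P1=-
Op 5: best P0=NH3 P1=-
Op 6: best P0=NH3 P1=NH1
Op 7: best P0=NH3 P1=NH1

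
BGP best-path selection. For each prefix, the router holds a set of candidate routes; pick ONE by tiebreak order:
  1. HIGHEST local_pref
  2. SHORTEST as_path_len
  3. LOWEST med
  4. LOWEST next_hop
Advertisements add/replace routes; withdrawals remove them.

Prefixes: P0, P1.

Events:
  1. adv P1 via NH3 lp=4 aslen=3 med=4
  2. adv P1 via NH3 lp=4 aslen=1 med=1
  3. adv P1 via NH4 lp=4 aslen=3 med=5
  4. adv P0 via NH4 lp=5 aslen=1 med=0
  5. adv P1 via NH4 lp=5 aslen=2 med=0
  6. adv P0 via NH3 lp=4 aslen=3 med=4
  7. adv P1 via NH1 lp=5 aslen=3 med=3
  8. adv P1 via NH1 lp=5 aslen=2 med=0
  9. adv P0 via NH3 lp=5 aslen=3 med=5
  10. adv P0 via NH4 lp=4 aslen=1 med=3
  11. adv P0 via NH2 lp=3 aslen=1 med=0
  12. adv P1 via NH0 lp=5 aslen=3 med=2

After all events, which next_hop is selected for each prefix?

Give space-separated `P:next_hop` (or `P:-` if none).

Answer: P0:NH3 P1:NH1

Derivation:
Op 1: best P0=- P1=NH3
Op 2: best P0=- P1=NH3
Op 3: best P0=- P1=NH3
Op 4: best P0=NH4 P1=NH3
Op 5: best P0=NH4 P1=NH4
Op 6: best P0=NH4 P1=NH4
Op 7: best P0=NH4 P1=NH4
Op 8: best P0=NH4 P1=NH1
Op 9: best P0=NH4 P1=NH1
Op 10: best P0=NH3 P1=NH1
Op 11: best P0=NH3 P1=NH1
Op 12: best P0=NH3 P1=NH1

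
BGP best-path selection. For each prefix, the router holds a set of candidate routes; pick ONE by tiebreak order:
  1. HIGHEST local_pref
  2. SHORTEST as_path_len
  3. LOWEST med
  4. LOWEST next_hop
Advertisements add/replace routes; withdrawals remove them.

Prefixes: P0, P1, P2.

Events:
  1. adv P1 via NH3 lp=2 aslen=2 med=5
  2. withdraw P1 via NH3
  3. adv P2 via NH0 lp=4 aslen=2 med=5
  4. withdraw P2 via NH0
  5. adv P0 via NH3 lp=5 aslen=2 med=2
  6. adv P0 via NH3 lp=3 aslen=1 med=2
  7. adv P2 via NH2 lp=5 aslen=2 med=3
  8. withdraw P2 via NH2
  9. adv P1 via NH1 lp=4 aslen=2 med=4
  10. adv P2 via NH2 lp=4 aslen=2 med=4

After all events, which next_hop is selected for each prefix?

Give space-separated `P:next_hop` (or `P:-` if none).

Op 1: best P0=- P1=NH3 P2=-
Op 2: best P0=- P1=- P2=-
Op 3: best P0=- P1=- P2=NH0
Op 4: best P0=- P1=- P2=-
Op 5: best P0=NH3 P1=- P2=-
Op 6: best P0=NH3 P1=- P2=-
Op 7: best P0=NH3 P1=- P2=NH2
Op 8: best P0=NH3 P1=- P2=-
Op 9: best P0=NH3 P1=NH1 P2=-
Op 10: best P0=NH3 P1=NH1 P2=NH2

Answer: P0:NH3 P1:NH1 P2:NH2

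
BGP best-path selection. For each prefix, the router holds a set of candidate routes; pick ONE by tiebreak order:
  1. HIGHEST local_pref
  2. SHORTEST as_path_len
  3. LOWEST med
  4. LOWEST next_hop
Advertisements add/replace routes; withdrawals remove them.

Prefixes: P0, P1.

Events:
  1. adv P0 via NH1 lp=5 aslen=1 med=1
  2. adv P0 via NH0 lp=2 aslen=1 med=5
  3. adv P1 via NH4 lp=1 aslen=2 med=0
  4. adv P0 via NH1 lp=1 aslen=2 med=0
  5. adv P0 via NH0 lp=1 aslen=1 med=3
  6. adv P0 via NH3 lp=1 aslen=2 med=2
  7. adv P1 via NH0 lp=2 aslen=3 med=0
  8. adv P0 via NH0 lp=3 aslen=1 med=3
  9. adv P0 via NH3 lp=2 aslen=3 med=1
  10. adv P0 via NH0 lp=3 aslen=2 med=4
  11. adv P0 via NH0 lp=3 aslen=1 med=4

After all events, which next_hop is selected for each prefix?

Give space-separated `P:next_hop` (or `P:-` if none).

Op 1: best P0=NH1 P1=-
Op 2: best P0=NH1 P1=-
Op 3: best P0=NH1 P1=NH4
Op 4: best P0=NH0 P1=NH4
Op 5: best P0=NH0 P1=NH4
Op 6: best P0=NH0 P1=NH4
Op 7: best P0=NH0 P1=NH0
Op 8: best P0=NH0 P1=NH0
Op 9: best P0=NH0 P1=NH0
Op 10: best P0=NH0 P1=NH0
Op 11: best P0=NH0 P1=NH0

Answer: P0:NH0 P1:NH0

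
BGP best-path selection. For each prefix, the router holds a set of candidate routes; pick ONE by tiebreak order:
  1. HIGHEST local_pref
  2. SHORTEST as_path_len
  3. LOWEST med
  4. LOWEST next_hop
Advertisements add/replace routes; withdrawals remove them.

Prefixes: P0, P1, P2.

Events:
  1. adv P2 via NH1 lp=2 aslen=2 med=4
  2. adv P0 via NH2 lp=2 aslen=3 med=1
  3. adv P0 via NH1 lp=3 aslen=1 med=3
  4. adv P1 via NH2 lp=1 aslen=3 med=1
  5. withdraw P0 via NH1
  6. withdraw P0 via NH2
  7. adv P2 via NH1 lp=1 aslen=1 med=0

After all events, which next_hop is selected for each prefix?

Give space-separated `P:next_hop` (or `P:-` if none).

Op 1: best P0=- P1=- P2=NH1
Op 2: best P0=NH2 P1=- P2=NH1
Op 3: best P0=NH1 P1=- P2=NH1
Op 4: best P0=NH1 P1=NH2 P2=NH1
Op 5: best P0=NH2 P1=NH2 P2=NH1
Op 6: best P0=- P1=NH2 P2=NH1
Op 7: best P0=- P1=NH2 P2=NH1

Answer: P0:- P1:NH2 P2:NH1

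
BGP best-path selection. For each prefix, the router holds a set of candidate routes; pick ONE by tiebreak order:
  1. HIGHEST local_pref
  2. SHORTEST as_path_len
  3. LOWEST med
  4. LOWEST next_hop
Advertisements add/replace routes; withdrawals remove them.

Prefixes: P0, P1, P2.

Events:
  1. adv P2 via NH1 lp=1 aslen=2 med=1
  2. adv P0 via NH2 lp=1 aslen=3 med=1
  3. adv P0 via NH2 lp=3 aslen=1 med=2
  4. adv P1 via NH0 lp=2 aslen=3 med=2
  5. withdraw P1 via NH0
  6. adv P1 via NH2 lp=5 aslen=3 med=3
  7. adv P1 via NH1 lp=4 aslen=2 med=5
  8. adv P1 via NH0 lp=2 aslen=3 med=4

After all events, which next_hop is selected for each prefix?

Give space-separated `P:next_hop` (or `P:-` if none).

Op 1: best P0=- P1=- P2=NH1
Op 2: best P0=NH2 P1=- P2=NH1
Op 3: best P0=NH2 P1=- P2=NH1
Op 4: best P0=NH2 P1=NH0 P2=NH1
Op 5: best P0=NH2 P1=- P2=NH1
Op 6: best P0=NH2 P1=NH2 P2=NH1
Op 7: best P0=NH2 P1=NH2 P2=NH1
Op 8: best P0=NH2 P1=NH2 P2=NH1

Answer: P0:NH2 P1:NH2 P2:NH1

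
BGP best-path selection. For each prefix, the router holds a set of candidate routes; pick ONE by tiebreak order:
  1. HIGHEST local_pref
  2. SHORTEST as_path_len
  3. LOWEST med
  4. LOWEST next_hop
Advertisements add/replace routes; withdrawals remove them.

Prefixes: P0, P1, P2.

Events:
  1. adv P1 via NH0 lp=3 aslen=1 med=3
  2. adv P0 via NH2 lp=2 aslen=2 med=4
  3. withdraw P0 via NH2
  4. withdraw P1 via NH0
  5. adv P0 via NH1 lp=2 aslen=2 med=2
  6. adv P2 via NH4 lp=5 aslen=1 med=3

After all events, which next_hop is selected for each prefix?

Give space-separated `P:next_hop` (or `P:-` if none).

Answer: P0:NH1 P1:- P2:NH4

Derivation:
Op 1: best P0=- P1=NH0 P2=-
Op 2: best P0=NH2 P1=NH0 P2=-
Op 3: best P0=- P1=NH0 P2=-
Op 4: best P0=- P1=- P2=-
Op 5: best P0=NH1 P1=- P2=-
Op 6: best P0=NH1 P1=- P2=NH4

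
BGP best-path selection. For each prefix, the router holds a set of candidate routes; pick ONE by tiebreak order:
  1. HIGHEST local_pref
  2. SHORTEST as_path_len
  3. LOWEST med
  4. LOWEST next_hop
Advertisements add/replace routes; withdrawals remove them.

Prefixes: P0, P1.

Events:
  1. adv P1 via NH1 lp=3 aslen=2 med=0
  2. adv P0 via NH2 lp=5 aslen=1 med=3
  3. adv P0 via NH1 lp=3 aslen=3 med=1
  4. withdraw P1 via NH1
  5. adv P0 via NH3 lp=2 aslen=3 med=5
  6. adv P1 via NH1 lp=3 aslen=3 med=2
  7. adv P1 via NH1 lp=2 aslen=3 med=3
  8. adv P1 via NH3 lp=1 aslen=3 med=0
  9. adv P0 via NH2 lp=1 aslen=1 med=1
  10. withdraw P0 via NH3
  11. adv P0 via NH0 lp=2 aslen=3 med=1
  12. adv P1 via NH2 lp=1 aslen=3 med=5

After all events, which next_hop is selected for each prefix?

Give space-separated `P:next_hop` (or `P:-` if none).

Answer: P0:NH1 P1:NH1

Derivation:
Op 1: best P0=- P1=NH1
Op 2: best P0=NH2 P1=NH1
Op 3: best P0=NH2 P1=NH1
Op 4: best P0=NH2 P1=-
Op 5: best P0=NH2 P1=-
Op 6: best P0=NH2 P1=NH1
Op 7: best P0=NH2 P1=NH1
Op 8: best P0=NH2 P1=NH1
Op 9: best P0=NH1 P1=NH1
Op 10: best P0=NH1 P1=NH1
Op 11: best P0=NH1 P1=NH1
Op 12: best P0=NH1 P1=NH1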